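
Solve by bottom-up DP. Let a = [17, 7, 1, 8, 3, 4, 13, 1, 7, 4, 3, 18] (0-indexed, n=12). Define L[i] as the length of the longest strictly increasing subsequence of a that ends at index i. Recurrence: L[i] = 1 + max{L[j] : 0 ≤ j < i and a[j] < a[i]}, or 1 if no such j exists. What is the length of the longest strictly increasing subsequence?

5

   i    0    1    2    3    4    5    6    7    8    9   10   11
a[i]   17    7    1    8    3    4   13    1    7    4    3   18
L[i]    1    1    1    2    2    3    4    1    4    3    2    5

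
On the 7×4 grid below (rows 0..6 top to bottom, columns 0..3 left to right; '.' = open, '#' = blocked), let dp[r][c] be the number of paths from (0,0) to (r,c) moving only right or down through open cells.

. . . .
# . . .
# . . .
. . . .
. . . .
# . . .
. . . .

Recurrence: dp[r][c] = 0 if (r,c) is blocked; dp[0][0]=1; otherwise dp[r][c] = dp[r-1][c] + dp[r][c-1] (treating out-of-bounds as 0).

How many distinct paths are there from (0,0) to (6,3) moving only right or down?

r\c   0   1   2   3
  0   1   1   1   1
  1   0   1   2   3
  2   0   1   3   6
  3   0   1   4  10
  4   0   1   5  15
  5   0   1   6  21
  6   0   1   7  28

28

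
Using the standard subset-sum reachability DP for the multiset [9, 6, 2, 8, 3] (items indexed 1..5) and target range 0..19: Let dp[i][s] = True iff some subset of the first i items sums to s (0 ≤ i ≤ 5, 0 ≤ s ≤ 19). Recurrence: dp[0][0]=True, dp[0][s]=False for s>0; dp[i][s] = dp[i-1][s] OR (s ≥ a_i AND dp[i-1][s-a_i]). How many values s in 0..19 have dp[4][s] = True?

i\s   0   1   2   3   4   5   6   7   8   9  10  11  12  13  14  15  16  17  18  19
  0   T   F   F   F   F   F   F   F   F   F   F   F   F   F   F   F   F   F   F   F
  1   T   F   F   F   F   F   F   F   F   T   F   F   F   F   F   F   F   F   F   F
  2   T   F   F   F   F   F   T   F   F   T   F   F   F   F   F   T   F   F   F   F
  3   T   F   T   F   F   F   T   F   T   T   F   T   F   F   F   T   F   T   F   F
  4   T   F   T   F   F   F   T   F   T   T   T   T   F   F   T   T   T   T   F   T
  5   T   F   T   T   F   T   T   F   T   T   T   T   T   T   T   T   T   T   T   T

12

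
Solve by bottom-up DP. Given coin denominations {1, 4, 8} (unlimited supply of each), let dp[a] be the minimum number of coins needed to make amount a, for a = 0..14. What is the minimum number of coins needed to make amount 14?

 a  0  1  2  3  4  5  6  7  8  9 10 11 12 13 14
dp  0  1  2  3  1  2  3  4  1  2  3  4  2  3  4

4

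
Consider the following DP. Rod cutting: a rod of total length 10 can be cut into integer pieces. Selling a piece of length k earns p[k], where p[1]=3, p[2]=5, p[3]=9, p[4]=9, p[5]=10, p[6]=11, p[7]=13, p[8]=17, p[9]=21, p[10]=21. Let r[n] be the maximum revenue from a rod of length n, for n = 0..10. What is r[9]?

   n    0    1    2    3    4    5    6    7    8    9   10
r[n]    0    3    6    9   12   15   18   21   24   27   30

27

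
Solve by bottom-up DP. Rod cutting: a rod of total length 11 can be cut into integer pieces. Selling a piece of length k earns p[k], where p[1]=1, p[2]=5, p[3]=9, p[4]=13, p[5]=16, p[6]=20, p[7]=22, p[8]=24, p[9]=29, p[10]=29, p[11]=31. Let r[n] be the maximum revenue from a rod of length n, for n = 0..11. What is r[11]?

   n    0    1    2    3    4    5    6    7    8    9   10   11
r[n]    0    1    5    9   13   16   20   22   26   29   33   36

36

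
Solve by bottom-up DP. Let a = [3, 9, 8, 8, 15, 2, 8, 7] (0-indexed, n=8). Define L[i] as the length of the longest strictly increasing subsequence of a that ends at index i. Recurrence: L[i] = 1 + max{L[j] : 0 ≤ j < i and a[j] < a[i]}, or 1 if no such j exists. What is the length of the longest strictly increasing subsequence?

   i    0    1    2    3    4    5    6    7
a[i]    3    9    8    8   15    2    8    7
L[i]    1    2    2    2    3    1    2    2

3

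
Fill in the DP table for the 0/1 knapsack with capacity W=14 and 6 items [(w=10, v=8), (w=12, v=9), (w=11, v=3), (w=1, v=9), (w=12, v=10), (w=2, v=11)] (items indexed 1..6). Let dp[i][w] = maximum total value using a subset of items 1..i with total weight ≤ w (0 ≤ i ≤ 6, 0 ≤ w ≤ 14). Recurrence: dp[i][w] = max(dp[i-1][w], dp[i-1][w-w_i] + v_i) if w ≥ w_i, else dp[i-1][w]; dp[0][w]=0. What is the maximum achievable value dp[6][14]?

28

i\w   0   1   2   3   4   5   6   7   8   9  10  11  12  13  14
  0   0   0   0   0   0   0   0   0   0   0   0   0   0   0   0
  1   0   0   0   0   0   0   0   0   0   0   8   8   8   8   8
  2   0   0   0   0   0   0   0   0   0   0   8   8   9   9   9
  3   0   0   0   0   0   0   0   0   0   0   8   8   9   9   9
  4   0   9   9   9   9   9   9   9   9   9   9  17  17  18  18
  5   0   9   9   9   9   9   9   9   9   9   9  17  17  19  19
  6   0   9  11  20  20  20  20  20  20  20  20  20  20  28  28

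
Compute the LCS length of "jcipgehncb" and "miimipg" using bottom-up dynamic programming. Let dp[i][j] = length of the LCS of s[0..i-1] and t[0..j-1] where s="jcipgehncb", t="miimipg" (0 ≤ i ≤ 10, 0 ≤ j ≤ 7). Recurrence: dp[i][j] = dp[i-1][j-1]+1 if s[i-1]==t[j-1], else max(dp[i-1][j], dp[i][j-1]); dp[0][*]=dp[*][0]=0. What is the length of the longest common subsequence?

3

   ''  m  i  i  m  i  p  g
''  0  0  0  0  0  0  0  0
 j  0  0  0  0  0  0  0  0
 c  0  0  0  0  0  0  0  0
 i  0  0  1  1  1  1  1  1
 p  0  0  1  1  1  1  2  2
 g  0  0  1  1  1  1  2  3
 e  0  0  1  1  1  1  2  3
 h  0  0  1  1  1  1  2  3
 n  0  0  1  1  1  1  2  3
 c  0  0  1  1  1  1  2  3
 b  0  0  1  1  1  1  2  3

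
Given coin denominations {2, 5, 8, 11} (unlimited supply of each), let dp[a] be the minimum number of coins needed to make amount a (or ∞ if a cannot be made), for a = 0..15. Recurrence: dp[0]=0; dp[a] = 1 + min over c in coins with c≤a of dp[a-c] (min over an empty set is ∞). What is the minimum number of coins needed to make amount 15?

3

 a  0  1  2  3  4  5  6  7  8  9 10 11 12 13 14 15
dp  0  -  1  -  2  1  3  2  1  3  2  1  3  2  4  3
(- denotes ∞ / unreachable)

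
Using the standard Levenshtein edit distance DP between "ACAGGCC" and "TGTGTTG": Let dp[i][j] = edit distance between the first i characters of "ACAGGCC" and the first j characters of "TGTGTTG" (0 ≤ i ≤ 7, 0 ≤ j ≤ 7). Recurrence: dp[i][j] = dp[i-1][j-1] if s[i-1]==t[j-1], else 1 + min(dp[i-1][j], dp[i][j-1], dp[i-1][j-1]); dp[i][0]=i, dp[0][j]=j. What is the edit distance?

6

   ''  T  G  T  G  T  T  G
''  0  1  2  3  4  5  6  7
 A  1  1  2  3  4  5  6  7
 C  2  2  2  3  4  5  6  7
 A  3  3  3  3  4  5  6  7
 G  4  4  3  4  3  4  5  6
 G  5  5  4  4  4  4  5  5
 C  6  6  5  5  5  5  5  6
 C  7  7  6  6  6  6  6  6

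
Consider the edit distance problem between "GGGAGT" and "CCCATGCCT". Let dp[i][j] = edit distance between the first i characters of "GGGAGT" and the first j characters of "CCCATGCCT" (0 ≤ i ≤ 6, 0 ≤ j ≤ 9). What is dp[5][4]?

   ''  C  C  C  A  T  G  C  C  T
''  0  1  2  3  4  5  6  7  8  9
 G  1  1  2  3  4  5  5  6  7  8
 G  2  2  2  3  4  5  5  6  7  8
 G  3  3  3  3  4  5  5  6  7  8
 A  4  4  4  4  3  4  5  6  7  8
 G  5  5  5  5  4  4  4  5  6  7
 T  6  6  6  6  5  4  5  5  6  6

4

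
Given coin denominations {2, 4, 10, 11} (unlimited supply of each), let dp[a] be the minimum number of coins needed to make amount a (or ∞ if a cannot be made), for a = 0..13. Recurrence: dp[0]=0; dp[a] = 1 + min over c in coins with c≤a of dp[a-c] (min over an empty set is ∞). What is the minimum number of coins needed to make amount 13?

 a  0  1  2  3  4  5  6  7  8  9 10 11 12 13
dp  0  -  1  -  1  -  2  -  2  -  1  1  2  2
(- denotes ∞ / unreachable)

2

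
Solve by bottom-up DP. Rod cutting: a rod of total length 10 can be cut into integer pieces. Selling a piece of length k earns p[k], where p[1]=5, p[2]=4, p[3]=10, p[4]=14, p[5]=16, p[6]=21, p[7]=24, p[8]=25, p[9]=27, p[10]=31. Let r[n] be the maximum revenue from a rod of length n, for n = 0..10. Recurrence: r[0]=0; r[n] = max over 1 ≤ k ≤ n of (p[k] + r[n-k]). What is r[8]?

40

   n    0    1    2    3    4    5    6    7    8    9   10
r[n]    0    5   10   15   20   25   30   35   40   45   50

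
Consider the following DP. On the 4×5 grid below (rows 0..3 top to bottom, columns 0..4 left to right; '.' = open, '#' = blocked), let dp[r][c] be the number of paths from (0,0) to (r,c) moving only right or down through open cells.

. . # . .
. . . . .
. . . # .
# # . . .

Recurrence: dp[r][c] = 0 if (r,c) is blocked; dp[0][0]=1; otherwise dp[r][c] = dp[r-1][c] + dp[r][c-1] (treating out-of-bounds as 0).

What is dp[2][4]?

2

r\c   0   1   2   3   4
  0   1   1   0   0   0
  1   1   2   2   2   2
  2   1   3   5   0   2
  3   0   0   5   5   7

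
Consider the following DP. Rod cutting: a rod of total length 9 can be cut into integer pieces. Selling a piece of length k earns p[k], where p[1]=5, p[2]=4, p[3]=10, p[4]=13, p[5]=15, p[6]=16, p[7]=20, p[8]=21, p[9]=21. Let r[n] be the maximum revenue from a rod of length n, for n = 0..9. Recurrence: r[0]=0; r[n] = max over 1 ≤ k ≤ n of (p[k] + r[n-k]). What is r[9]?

   n    0    1    2    3    4    5    6    7    8    9
r[n]    0    5   10   15   20   25   30   35   40   45

45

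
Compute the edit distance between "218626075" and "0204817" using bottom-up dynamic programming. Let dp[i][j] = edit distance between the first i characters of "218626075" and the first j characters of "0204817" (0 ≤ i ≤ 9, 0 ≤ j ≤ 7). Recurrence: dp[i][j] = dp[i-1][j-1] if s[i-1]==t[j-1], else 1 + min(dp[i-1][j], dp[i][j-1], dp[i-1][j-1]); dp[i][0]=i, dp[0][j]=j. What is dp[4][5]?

   ''  0  2  0  4  8  1  7
''  0  1  2  3  4  5  6  7
 2  1  1  1  2  3  4  5  6
 1  2  2  2  2  3  4  4  5
 8  3  3  3  3  3  3  4  5
 6  4  4  4  4  4  4  4  5
 2  5  5  4  5  5  5  5  5
 6  6  6  5  5  6  6  6  6
 0  7  6  6  5  6  7  7  7
 7  8  7  7  6  6  7  8  7
 5  9  8  8  7  7  7  8  8

4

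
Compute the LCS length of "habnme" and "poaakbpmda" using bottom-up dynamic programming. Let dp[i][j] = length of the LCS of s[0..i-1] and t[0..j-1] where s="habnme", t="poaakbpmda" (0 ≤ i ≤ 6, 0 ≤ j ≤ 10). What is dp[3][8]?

2

   ''  p  o  a  a  k  b  p  m  d  a
''  0  0  0  0  0  0  0  0  0  0  0
 h  0  0  0  0  0  0  0  0  0  0  0
 a  0  0  0  1  1  1  1  1  1  1  1
 b  0  0  0  1  1  1  2  2  2  2  2
 n  0  0  0  1  1  1  2  2  2  2  2
 m  0  0  0  1  1  1  2  2  3  3  3
 e  0  0  0  1  1  1  2  2  3  3  3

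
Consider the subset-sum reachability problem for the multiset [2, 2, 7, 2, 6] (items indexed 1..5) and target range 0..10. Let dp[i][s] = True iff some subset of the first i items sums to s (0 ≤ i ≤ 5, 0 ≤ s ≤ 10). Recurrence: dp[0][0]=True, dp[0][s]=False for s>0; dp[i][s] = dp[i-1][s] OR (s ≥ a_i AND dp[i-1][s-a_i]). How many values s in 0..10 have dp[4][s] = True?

6

i\s   0   1   2   3   4   5   6   7   8   9  10
  0   T   F   F   F   F   F   F   F   F   F   F
  1   T   F   T   F   F   F   F   F   F   F   F
  2   T   F   T   F   T   F   F   F   F   F   F
  3   T   F   T   F   T   F   F   T   F   T   F
  4   T   F   T   F   T   F   T   T   F   T   F
  5   T   F   T   F   T   F   T   T   T   T   T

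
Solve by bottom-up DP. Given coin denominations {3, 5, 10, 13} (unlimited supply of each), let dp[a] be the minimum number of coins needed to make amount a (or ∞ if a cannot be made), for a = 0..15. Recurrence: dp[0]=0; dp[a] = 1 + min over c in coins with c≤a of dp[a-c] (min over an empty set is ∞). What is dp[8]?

2

 a  0  1  2  3  4  5  6  7  8  9 10 11 12 13 14 15
dp  0  -  -  1  -  1  2  -  2  3  1  3  4  1  4  2
(- denotes ∞ / unreachable)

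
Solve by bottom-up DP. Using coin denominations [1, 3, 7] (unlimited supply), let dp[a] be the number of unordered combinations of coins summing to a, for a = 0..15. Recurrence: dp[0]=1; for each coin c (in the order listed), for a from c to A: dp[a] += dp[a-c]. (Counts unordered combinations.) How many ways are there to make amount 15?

10

after  coin     0     1     2     3     4     5     6     7     8     9    10    11    12    13    14    15
          1     1     1     1     1     1     1     1     1     1     1     1     1     1     1     1     1
          3     1     1     1     2     2     2     3     3     3     4     4     4     5     5     5     6
          7     1     1     1     2     2     2     3     4     4     5     6     6     7     8     9    10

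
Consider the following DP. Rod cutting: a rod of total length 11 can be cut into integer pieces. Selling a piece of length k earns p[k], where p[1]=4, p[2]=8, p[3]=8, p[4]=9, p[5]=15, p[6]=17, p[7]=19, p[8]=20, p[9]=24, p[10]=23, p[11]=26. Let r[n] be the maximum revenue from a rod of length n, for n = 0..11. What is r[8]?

32

   n    0    1    2    3    4    5    6    7    8    9   10   11
r[n]    0    4    8   12   16   20   24   28   32   36   40   44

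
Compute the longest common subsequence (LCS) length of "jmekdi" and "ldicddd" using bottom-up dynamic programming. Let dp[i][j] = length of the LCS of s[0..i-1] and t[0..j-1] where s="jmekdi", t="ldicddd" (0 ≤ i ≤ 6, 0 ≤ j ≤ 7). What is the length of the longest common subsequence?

   ''  l  d  i  c  d  d  d
''  0  0  0  0  0  0  0  0
 j  0  0  0  0  0  0  0  0
 m  0  0  0  0  0  0  0  0
 e  0  0  0  0  0  0  0  0
 k  0  0  0  0  0  0  0  0
 d  0  0  1  1  1  1  1  1
 i  0  0  1  2  2  2  2  2

2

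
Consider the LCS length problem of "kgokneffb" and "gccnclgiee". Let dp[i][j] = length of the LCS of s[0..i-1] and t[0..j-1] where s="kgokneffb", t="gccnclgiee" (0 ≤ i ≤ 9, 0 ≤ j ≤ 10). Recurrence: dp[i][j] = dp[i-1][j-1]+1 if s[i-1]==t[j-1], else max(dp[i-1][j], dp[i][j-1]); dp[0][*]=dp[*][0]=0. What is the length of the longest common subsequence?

3

   ''  g  c  c  n  c  l  g  i  e  e
''  0  0  0  0  0  0  0  0  0  0  0
 k  0  0  0  0  0  0  0  0  0  0  0
 g  0  1  1  1  1  1  1  1  1  1  1
 o  0  1  1  1  1  1  1  1  1  1  1
 k  0  1  1  1  1  1  1  1  1  1  1
 n  0  1  1  1  2  2  2  2  2  2  2
 e  0  1  1  1  2  2  2  2  2  3  3
 f  0  1  1  1  2  2  2  2  2  3  3
 f  0  1  1  1  2  2  2  2  2  3  3
 b  0  1  1  1  2  2  2  2  2  3  3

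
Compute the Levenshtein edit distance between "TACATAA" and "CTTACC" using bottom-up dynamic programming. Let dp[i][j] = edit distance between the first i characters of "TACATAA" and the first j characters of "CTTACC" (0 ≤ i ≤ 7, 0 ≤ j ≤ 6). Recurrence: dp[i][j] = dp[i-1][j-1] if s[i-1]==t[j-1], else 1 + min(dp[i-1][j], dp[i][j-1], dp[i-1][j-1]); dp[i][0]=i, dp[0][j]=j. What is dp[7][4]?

   ''  C  T  T  A  C  C
''  0  1  2  3  4  5  6
 T  1  1  1  2  3  4  5
 A  2  2  2  2  2  3  4
 C  3  2  3  3  3  2  3
 A  4  3  3  4  3  3  3
 T  5  4  3  3  4  4  4
 A  6  5  4  4  3  4  5
 A  7  6  5  5  4  4  5

4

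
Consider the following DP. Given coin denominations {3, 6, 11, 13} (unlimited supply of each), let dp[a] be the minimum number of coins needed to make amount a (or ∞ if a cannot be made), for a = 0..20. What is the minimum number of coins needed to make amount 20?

3

 a  0  1  2  3  4  5  6  7  8  9 10 11 12 13 14 15 16 17 18 19 20
dp  0  -  -  1  -  -  1  -  -  2  -  1  2  1  2  3  2  2  3  2  3
(- denotes ∞ / unreachable)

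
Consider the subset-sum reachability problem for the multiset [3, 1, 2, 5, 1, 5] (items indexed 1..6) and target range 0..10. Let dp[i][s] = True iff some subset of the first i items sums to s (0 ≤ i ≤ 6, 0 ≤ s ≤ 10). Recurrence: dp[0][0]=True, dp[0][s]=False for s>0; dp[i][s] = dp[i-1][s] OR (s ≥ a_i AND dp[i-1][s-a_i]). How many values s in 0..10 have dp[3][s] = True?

7

i\s   0   1   2   3   4   5   6   7   8   9  10
  0   T   F   F   F   F   F   F   F   F   F   F
  1   T   F   F   T   F   F   F   F   F   F   F
  2   T   T   F   T   T   F   F   F   F   F   F
  3   T   T   T   T   T   T   T   F   F   F   F
  4   T   T   T   T   T   T   T   T   T   T   T
  5   T   T   T   T   T   T   T   T   T   T   T
  6   T   T   T   T   T   T   T   T   T   T   T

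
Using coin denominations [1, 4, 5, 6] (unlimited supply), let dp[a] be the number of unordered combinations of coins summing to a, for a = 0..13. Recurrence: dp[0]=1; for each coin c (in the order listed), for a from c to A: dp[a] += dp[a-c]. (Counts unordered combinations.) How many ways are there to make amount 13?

after  coin     0     1     2     3     4     5     6     7     8     9    10    11    12    13
          1     1     1     1     1     1     1     1     1     1     1     1     1     1     1
          4     1     1     1     1     2     2     2     2     3     3     3     3     4     4
          5     1     1     1     1     2     3     3     3     4     5     6     6     7     8
          6     1     1     1     1     2     3     4     4     5     6     8     9    11    12

12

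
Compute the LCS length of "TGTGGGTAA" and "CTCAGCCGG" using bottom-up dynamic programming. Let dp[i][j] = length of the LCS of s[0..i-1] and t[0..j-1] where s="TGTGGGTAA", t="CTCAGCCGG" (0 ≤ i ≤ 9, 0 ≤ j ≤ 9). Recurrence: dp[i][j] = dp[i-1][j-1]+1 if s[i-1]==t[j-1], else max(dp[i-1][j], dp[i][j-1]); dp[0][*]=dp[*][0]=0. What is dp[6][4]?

1

   ''  C  T  C  A  G  C  C  G  G
''  0  0  0  0  0  0  0  0  0  0
 T  0  0  1  1  1  1  1  1  1  1
 G  0  0  1  1  1  2  2  2  2  2
 T  0  0  1  1  1  2  2  2  2  2
 G  0  0  1  1  1  2  2  2  3  3
 G  0  0  1  1  1  2  2  2  3  4
 G  0  0  1  1  1  2  2  2  3  4
 T  0  0  1  1  1  2  2  2  3  4
 A  0  0  1  1  2  2  2  2  3  4
 A  0  0  1  1  2  2  2  2  3  4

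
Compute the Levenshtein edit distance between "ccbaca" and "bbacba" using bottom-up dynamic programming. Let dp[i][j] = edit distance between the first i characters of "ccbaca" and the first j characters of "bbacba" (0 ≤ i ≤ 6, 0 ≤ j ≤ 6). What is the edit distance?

3

   ''  b  b  a  c  b  a
''  0  1  2  3  4  5  6
 c  1  1  2  3  3  4  5
 c  2  2  2  3  3  4  5
 b  3  2  2  3  4  3  4
 a  4  3  3  2  3  4  3
 c  5  4  4  3  2  3  4
 a  6  5  5  4  3  3  3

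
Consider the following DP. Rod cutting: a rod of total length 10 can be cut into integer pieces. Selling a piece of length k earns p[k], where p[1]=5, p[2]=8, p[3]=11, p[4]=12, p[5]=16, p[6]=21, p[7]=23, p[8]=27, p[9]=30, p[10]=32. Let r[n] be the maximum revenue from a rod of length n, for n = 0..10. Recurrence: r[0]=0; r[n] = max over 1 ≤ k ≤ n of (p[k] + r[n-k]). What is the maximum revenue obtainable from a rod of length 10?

50

   n    0    1    2    3    4    5    6    7    8    9   10
r[n]    0    5   10   15   20   25   30   35   40   45   50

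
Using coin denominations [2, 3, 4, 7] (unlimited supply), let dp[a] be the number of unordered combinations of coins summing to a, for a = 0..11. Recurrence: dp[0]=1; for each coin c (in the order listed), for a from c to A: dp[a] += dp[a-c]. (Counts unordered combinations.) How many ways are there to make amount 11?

6

after  coin     0     1     2     3     4     5     6     7     8     9    10    11
          2     1     0     1     0     1     0     1     0     1     0     1     0
          3     1     0     1     1     1     1     2     1     2     2     2     2
          4     1     0     1     1     2     1     3     2     4     3     5     4
          7     1     0     1     1     2     1     3     3     4     4     6     6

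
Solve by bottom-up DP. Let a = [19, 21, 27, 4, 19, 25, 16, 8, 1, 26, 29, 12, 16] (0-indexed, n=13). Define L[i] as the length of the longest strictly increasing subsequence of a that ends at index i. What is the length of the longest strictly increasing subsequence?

5

   i    0    1    2    3    4    5    6    7    8    9   10   11   12
a[i]   19   21   27    4   19   25   16    8    1   26   29   12   16
L[i]    1    2    3    1    2    3    2    2    1    4    5    3    4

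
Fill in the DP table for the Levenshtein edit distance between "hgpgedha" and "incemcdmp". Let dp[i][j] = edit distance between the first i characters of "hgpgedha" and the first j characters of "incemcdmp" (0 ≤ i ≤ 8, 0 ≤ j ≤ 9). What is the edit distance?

   ''  i  n  c  e  m  c  d  m  p
''  0  1  2  3  4  5  6  7  8  9
 h  1  1  2  3  4  5  6  7  8  9
 g  2  2  2  3  4  5  6  7  8  9
 p  3  3  3  3  4  5  6  7  8  8
 g  4  4  4  4  4  5  6  7  8  9
 e  5  5  5  5  4  5  6  7  8  9
 d  6  6  6  6  5  5  6  6  7  8
 h  7  7  7  7  6  6  6  7  7  8
 a  8  8  8  8  7  7  7  7  8  8

8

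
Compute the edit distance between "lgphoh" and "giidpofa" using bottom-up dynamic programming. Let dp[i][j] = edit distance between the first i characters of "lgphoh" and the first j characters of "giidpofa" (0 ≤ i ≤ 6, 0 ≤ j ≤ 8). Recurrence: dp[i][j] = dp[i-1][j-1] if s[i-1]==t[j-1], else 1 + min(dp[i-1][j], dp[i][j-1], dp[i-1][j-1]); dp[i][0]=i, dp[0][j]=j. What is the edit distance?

7

   ''  g  i  i  d  p  o  f  a
''  0  1  2  3  4  5  6  7  8
 l  1  1  2  3  4  5  6  7  8
 g  2  1  2  3  4  5  6  7  8
 p  3  2  2  3  4  4  5  6  7
 h  4  3  3  3  4  5  5  6  7
 o  5  4  4  4  4  5  5  6  7
 h  6  5  5  5  5  5  6  6  7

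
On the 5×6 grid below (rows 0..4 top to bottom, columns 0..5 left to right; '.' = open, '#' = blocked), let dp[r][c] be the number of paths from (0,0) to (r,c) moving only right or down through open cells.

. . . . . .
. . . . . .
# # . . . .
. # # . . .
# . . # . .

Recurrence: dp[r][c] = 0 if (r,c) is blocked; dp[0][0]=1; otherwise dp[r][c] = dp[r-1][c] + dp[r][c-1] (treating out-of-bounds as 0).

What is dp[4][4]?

r\c   0   1   2   3   4   5
  0   1   1   1   1   1   1
  1   1   2   3   4   5   6
  2   0   0   3   7  12  18
  3   0   0   0   7  19  37
  4   0   0   0   0  19  56

19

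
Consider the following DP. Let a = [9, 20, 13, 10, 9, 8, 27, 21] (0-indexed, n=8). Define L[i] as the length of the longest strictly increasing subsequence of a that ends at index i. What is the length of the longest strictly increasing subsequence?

   i    0    1    2    3    4    5    6    7
a[i]    9   20   13   10    9    8   27   21
L[i]    1    2    2    2    1    1    3    3

3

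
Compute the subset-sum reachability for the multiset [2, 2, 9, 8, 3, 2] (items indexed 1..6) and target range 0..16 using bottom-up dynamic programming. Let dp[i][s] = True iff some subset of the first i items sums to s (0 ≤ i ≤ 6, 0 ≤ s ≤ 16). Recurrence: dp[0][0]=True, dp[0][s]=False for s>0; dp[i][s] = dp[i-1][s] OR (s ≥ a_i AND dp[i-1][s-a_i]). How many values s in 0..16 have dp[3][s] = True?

i\s   0   1   2   3   4   5   6   7   8   9  10  11  12  13  14  15  16
  0   T   F   F   F   F   F   F   F   F   F   F   F   F   F   F   F   F
  1   T   F   T   F   F   F   F   F   F   F   F   F   F   F   F   F   F
  2   T   F   T   F   T   F   F   F   F   F   F   F   F   F   F   F   F
  3   T   F   T   F   T   F   F   F   F   T   F   T   F   T   F   F   F
  4   T   F   T   F   T   F   F   F   T   T   T   T   T   T   F   F   F
  5   T   F   T   T   T   T   F   T   T   T   T   T   T   T   T   T   T
  6   T   F   T   T   T   T   T   T   T   T   T   T   T   T   T   T   T

6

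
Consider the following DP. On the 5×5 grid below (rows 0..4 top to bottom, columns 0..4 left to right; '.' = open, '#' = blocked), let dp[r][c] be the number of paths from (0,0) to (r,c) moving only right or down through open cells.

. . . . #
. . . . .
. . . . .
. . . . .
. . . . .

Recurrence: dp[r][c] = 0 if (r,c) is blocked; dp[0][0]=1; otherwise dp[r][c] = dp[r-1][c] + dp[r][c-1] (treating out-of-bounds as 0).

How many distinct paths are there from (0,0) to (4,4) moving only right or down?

69

r\c   0   1   2   3   4
  0   1   1   1   1   0
  1   1   2   3   4   4
  2   1   3   6  10  14
  3   1   4  10  20  34
  4   1   5  15  35  69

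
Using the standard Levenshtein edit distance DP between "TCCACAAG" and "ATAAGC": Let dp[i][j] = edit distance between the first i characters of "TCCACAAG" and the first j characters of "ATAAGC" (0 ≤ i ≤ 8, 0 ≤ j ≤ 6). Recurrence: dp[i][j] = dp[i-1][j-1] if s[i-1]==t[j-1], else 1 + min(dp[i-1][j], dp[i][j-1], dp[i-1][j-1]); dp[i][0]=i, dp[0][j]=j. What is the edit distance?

   ''  A  T  A  A  G  C
''  0  1  2  3  4  5  6
 T  1  1  1  2  3  4  5
 C  2  2  2  2  3  4  4
 C  3  3  3  3  3  4  4
 A  4  3  4  3  3  4  5
 C  5  4  4  4  4  4  4
 A  6  5  5  4  4  5  5
 A  7  6  6  5  4  5  6
 G  8  7  7  6  5  4  5

5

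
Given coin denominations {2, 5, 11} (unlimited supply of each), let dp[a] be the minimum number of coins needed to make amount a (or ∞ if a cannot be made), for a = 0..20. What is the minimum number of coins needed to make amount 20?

4

 a  0  1  2  3  4  5  6  7  8  9 10 11 12 13 14 15 16 17 18 19 20
dp  0  -  1  -  2  1  3  2  4  3  2  1  3  2  4  3  2  4  3  5  4
(- denotes ∞ / unreachable)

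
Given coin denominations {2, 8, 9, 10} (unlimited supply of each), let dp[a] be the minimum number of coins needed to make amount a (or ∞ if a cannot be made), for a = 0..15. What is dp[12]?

 a  0  1  2  3  4  5  6  7  8  9 10 11 12 13 14 15
dp  0  -  1  -  2  -  3  -  1  1  1  2  2  3  3  4
(- denotes ∞ / unreachable)

2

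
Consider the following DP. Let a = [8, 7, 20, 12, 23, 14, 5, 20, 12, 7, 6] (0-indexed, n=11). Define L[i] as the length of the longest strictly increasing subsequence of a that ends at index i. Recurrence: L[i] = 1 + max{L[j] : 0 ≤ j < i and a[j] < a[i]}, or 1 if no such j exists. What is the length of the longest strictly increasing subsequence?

4

   i    0    1    2    3    4    5    6    7    8    9   10
a[i]    8    7   20   12   23   14    5   20   12    7    6
L[i]    1    1    2    2    3    3    1    4    2    2    2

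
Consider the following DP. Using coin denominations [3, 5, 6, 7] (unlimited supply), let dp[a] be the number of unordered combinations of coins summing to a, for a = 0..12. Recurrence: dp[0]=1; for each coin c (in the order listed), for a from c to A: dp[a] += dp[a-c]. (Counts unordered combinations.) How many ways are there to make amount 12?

after  coin     0     1     2     3     4     5     6     7     8     9    10    11    12
          3     1     0     0     1     0     0     1     0     0     1     0     0     1
          5     1     0     0     1     0     1     1     0     1     1     1     1     1
          6     1     0     0     1     0     1     2     0     1     2     1     2     3
          7     1     0     0     1     0     1     2     1     1     2     2     2     4

4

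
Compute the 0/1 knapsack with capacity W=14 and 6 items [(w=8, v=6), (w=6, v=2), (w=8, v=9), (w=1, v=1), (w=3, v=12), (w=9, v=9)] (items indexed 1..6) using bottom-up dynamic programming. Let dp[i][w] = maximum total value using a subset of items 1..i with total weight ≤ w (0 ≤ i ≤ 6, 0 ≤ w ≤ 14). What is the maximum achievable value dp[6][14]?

22

i\w   0   1   2   3   4   5   6   7   8   9  10  11  12  13  14
  0   0   0   0   0   0   0   0   0   0   0   0   0   0   0   0
  1   0   0   0   0   0   0   0   0   6   6   6   6   6   6   6
  2   0   0   0   0   0   0   2   2   6   6   6   6   6   6   8
  3   0   0   0   0   0   0   2   2   9   9   9   9   9   9  11
  4   0   1   1   1   1   1   2   3   9  10  10  10  10  10  11
  5   0   1   1  12  13  13  13  13  13  14  15  21  22  22  22
  6   0   1   1  12  13  13  13  13  13  14  15  21  22  22  22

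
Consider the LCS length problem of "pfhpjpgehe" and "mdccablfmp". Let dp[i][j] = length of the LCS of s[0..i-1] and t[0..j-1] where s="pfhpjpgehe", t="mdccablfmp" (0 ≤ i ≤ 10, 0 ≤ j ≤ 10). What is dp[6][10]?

   ''  m  d  c  c  a  b  l  f  m  p
''  0  0  0  0  0  0  0  0  0  0  0
 p  0  0  0  0  0  0  0  0  0  0  1
 f  0  0  0  0  0  0  0  0  1  1  1
 h  0  0  0  0  0  0  0  0  1  1  1
 p  0  0  0  0  0  0  0  0  1  1  2
 j  0  0  0  0  0  0  0  0  1  1  2
 p  0  0  0  0  0  0  0  0  1  1  2
 g  0  0  0  0  0  0  0  0  1  1  2
 e  0  0  0  0  0  0  0  0  1  1  2
 h  0  0  0  0  0  0  0  0  1  1  2
 e  0  0  0  0  0  0  0  0  1  1  2

2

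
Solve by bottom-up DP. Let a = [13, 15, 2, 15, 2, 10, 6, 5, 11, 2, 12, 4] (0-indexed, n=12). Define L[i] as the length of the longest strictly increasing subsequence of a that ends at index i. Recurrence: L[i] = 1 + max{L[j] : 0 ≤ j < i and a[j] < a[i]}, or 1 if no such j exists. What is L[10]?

   i    0    1    2    3    4    5    6    7    8    9   10   11
a[i]   13   15    2   15    2   10    6    5   11    2   12    4
L[i]    1    2    1    2    1    2    2    2    3    1    4    2

4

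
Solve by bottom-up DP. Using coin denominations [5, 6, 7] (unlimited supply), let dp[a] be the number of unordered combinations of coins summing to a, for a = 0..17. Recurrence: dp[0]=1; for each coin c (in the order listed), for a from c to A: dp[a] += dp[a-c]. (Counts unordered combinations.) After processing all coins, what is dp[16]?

after  coin     0     1     2     3     4     5     6     7     8     9    10    11    12    13    14    15    16    17
          5     1     0     0     0     0     1     0     0     0     0     1     0     0     0     0     1     0     0
          6     1     0     0     0     0     1     1     0     0     0     1     1     1     0     0     1     1     1
          7     1     0     0     0     0     1     1     1     0     0     1     1     2     1     1     1     1     2

1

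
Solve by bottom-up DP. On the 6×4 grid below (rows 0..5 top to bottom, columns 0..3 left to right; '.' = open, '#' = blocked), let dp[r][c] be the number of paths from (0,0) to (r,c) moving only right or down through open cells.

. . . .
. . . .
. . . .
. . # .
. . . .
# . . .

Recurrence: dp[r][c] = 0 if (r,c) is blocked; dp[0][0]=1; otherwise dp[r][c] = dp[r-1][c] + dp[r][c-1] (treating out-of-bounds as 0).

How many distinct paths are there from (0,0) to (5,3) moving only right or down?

r\c   0   1   2   3
  0   1   1   1   1
  1   1   2   3   4
  2   1   3   6  10
  3   1   4   0  10
  4   1   5   5  15
  5   0   5  10  25

25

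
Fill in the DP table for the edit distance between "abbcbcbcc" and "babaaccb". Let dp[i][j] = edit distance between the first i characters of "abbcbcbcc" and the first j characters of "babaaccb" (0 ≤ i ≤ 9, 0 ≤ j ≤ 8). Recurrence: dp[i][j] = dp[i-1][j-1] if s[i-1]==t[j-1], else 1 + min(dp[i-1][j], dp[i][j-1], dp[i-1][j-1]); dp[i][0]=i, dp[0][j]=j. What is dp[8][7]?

   ''  b  a  b  a  a  c  c  b
''  0  1  2  3  4  5  6  7  8
 a  1  1  1  2  3  4  5  6  7
 b  2  1  2  1  2  3  4  5  6
 b  3  2  2  2  2  3  4  5  5
 c  4  3  3  3  3  3  3  4  5
 b  5  4  4  3  4  4  4  4  4
 c  6  5  5  4  4  5  4  4  5
 b  7  6  6  5  5  5  5  5  4
 c  8  7  7  6  6  6  5  5  5
 c  9  8  8  7  7  7  6  5  6

5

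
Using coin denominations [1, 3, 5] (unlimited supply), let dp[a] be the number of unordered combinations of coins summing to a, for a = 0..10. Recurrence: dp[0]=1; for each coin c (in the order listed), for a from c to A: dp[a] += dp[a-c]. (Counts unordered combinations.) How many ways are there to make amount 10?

7

after  coin     0     1     2     3     4     5     6     7     8     9    10
          1     1     1     1     1     1     1     1     1     1     1     1
          3     1     1     1     2     2     2     3     3     3     4     4
          5     1     1     1     2     2     3     4     4     5     6     7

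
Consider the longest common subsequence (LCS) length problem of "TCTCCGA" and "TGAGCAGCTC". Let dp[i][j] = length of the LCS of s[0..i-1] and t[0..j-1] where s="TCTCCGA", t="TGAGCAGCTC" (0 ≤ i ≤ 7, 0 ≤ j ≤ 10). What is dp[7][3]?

   ''  T  G  A  G  C  A  G  C  T  C
''  0  0  0  0  0  0  0  0  0  0  0
 T  0  1  1  1  1  1  1  1  1  1  1
 C  0  1  1  1  1  2  2  2  2  2  2
 T  0  1  1  1  1  2  2  2  2  3  3
 C  0  1  1  1  1  2  2  2  3  3  4
 C  0  1  1  1  1  2  2  2  3  3  4
 G  0  1  2  2  2  2  2  3  3  3  4
 A  0  1  2  3  3  3  3  3  3  3  4

3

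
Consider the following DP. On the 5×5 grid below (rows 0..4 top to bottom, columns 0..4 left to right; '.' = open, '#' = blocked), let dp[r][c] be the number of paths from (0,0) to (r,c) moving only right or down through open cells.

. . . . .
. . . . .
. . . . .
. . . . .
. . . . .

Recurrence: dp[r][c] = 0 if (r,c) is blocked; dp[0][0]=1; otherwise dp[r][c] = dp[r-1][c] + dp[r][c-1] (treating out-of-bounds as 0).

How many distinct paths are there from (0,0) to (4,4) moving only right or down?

70

r\c   0   1   2   3   4
  0   1   1   1   1   1
  1   1   2   3   4   5
  2   1   3   6  10  15
  3   1   4  10  20  35
  4   1   5  15  35  70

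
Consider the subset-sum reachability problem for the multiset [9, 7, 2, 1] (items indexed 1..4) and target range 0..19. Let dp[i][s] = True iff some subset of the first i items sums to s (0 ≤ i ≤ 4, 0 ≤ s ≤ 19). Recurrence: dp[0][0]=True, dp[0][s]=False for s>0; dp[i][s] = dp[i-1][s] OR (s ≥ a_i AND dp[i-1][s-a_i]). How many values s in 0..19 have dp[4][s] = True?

i\s   0   1   2   3   4   5   6   7   8   9  10  11  12  13  14  15  16  17  18  19
  0   T   F   F   F   F   F   F   F   F   F   F   F   F   F   F   F   F   F   F   F
  1   T   F   F   F   F   F   F   F   F   T   F   F   F   F   F   F   F   F   F   F
  2   T   F   F   F   F   F   F   T   F   T   F   F   F   F   F   F   T   F   F   F
  3   T   F   T   F   F   F   F   T   F   T   F   T   F   F   F   F   T   F   T   F
  4   T   T   T   T   F   F   F   T   T   T   T   T   T   F   F   F   T   T   T   T

14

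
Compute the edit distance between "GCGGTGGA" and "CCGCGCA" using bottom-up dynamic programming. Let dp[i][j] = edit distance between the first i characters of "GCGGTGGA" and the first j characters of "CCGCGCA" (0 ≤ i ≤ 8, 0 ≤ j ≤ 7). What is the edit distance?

4

   ''  C  C  G  C  G  C  A
''  0  1  2  3  4  5  6  7
 G  1  1  2  2  3  4  5  6
 C  2  1  1  2  2  3  4  5
 G  3  2  2  1  2  2  3  4
 G  4  3  3  2  2  2  3  4
 T  5  4  4  3  3  3  3  4
 G  6  5  5  4  4  3  4  4
 G  7  6  6  5  5  4  4  5
 A  8  7  7  6  6  5  5  4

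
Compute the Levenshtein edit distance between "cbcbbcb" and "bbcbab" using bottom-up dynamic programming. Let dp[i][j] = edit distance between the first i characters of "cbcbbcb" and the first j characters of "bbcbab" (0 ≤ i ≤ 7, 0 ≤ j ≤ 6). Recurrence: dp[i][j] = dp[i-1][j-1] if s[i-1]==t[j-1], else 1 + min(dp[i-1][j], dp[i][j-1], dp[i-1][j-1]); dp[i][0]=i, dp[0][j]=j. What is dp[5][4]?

2

   ''  b  b  c  b  a  b
''  0  1  2  3  4  5  6
 c  1  1  2  2  3  4  5
 b  2  1  1  2  2  3  4
 c  3  2  2  1  2  3  4
 b  4  3  2  2  1  2  3
 b  5  4  3  3  2  2  2
 c  6  5  4  3  3  3  3
 b  7  6  5  4  3  4  3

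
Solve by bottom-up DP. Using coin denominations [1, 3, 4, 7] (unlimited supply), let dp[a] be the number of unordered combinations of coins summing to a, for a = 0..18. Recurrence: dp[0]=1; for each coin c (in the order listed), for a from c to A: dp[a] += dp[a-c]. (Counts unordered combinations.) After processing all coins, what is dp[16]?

after  coin     0     1     2     3     4     5     6     7     8     9    10    11    12    13    14    15    16    17    18
          1     1     1     1     1     1     1     1     1     1     1     1     1     1     1     1     1     1     1     1
          3     1     1     1     2     2     2     3     3     3     4     4     4     5     5     5     6     6     6     7
          4     1     1     1     2     3     3     4     5     6     7     8     9    11    12    13    15    17    18    20
          7     1     1     1     2     3     3     4     6     7     8    10    12    14    16    19    22    25    28    32

25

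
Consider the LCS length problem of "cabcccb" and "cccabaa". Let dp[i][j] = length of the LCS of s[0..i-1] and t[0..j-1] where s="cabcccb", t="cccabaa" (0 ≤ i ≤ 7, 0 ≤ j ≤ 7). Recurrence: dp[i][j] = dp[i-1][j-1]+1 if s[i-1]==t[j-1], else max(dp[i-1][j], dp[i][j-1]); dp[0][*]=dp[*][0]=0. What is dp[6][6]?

3

   ''  c  c  c  a  b  a  a
''  0  0  0  0  0  0  0  0
 c  0  1  1  1  1  1  1  1
 a  0  1  1  1  2  2  2  2
 b  0  1  1  1  2  3  3  3
 c  0  1  2  2  2  3  3  3
 c  0  1  2  3  3  3  3  3
 c  0  1  2  3  3  3  3  3
 b  0  1  2  3  3  4  4  4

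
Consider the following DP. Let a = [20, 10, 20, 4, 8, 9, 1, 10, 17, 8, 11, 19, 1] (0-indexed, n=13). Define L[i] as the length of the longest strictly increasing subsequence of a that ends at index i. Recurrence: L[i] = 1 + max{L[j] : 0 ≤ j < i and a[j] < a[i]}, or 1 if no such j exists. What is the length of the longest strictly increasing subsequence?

6

   i    0    1    2    3    4    5    6    7    8    9   10   11   12
a[i]   20   10   20    4    8    9    1   10   17    8   11   19    1
L[i]    1    1    2    1    2    3    1    4    5    2    5    6    1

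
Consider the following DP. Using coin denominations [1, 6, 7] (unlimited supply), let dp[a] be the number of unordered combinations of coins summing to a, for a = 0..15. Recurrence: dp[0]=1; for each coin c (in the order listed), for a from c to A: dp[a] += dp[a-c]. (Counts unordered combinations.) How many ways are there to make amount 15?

after  coin     0     1     2     3     4     5     6     7     8     9    10    11    12    13    14    15
          1     1     1     1     1     1     1     1     1     1     1     1     1     1     1     1     1
          6     1     1     1     1     1     1     2     2     2     2     2     2     3     3     3     3
          7     1     1     1     1     1     1     2     3     3     3     3     3     4     5     6     6

6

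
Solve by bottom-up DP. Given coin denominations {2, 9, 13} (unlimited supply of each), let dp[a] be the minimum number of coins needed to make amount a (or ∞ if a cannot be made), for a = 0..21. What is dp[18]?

2

 a  0  1  2  3  4  5  6  7  8  9 10 11 12 13 14 15 16 17 18 19 20 21
dp  0  -  1  -  2  -  3  -  4  1  5  2  6  1  7  2  8  3  2  4  3  5
(- denotes ∞ / unreachable)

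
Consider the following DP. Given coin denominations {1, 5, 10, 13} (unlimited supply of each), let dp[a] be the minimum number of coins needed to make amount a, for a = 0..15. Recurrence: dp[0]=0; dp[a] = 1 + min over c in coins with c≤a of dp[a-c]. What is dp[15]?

 a  0  1  2  3  4  5  6  7  8  9 10 11 12 13 14 15
dp  0  1  2  3  4  1  2  3  4  5  1  2  3  1  2  2

2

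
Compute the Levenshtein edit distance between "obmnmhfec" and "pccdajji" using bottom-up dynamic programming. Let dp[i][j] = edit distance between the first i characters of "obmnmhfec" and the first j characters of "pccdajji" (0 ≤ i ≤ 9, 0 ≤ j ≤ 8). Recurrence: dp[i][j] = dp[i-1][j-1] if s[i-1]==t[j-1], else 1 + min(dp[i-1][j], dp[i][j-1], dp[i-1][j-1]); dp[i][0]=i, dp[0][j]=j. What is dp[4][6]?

   ''  p  c  c  d  a  j  j  i
''  0  1  2  3  4  5  6  7  8
 o  1  1  2  3  4  5  6  7  8
 b  2  2  2  3  4  5  6  7  8
 m  3  3  3  3  4  5  6  7  8
 n  4  4  4  4  4  5  6  7  8
 m  5  5  5  5  5  5  6  7  8
 h  6  6  6  6  6  6  6  7  8
 f  7  7  7  7  7  7  7  7  8
 e  8  8  8  8  8  8  8  8  8
 c  9  9  8  8  9  9  9  9  9

6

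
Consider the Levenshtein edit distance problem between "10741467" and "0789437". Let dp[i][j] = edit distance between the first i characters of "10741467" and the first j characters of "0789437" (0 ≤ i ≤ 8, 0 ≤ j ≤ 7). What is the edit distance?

4

   ''  0  7  8  9  4  3  7
''  0  1  2  3  4  5  6  7
 1  1  1  2  3  4  5  6  7
 0  2  1  2  3  4  5  6  7
 7  3  2  1  2  3  4  5  6
 4  4  3  2  2  3  3  4  5
 1  5  4  3  3  3  4  4  5
 4  6  5  4  4  4  3  4  5
 6  7  6  5  5  5  4  4  5
 7  8  7  6  6  6  5  5  4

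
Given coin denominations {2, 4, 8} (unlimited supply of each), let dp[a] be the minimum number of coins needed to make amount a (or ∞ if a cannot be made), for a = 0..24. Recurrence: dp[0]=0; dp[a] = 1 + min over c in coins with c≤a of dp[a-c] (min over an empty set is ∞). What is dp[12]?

2

 a  0  1  2  3  4  5  6  7  8  9 10 11 12 13 14 15 16 17 18 19 20 21 22 23 24
dp  0  -  1  -  1  -  2  -  1  -  2  -  2  -  3  -  2  -  3  -  3  -  4  -  3
(- denotes ∞ / unreachable)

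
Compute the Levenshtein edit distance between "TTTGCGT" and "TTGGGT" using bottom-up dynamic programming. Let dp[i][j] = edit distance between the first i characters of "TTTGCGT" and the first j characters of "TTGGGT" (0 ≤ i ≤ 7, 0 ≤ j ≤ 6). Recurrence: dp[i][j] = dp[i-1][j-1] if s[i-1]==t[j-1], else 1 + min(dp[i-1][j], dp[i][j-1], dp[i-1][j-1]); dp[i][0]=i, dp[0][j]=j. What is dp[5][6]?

3

   ''  T  T  G  G  G  T
''  0  1  2  3  4  5  6
 T  1  0  1  2  3  4  5
 T  2  1  0  1  2  3  4
 T  3  2  1  1  2  3  3
 G  4  3  2  1  1  2  3
 C  5  4  3  2  2  2  3
 G  6  5  4  3  2  2  3
 T  7  6  5  4  3  3  2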